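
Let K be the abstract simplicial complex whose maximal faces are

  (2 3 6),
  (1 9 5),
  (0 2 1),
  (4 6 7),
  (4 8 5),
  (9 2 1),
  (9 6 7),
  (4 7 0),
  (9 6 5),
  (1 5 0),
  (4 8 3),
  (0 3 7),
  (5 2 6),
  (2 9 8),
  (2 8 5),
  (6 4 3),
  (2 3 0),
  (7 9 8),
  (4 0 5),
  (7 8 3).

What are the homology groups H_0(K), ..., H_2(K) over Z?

H_0 = Z,  H_1 = Z ⊕ Z/2,  H_2 = 0.

We work with the vertex ordering 0 < 1 < 2 < 3 < 4 < 5 < 6 < 7 < 8 < 9. The simplices of K, each written with vertices in increasing order, are:

  0-simplices (10): [0], [1], [2], [3], [4], [5], [6], [7], [8], [9]
  1-simplices (30): (30 of them)
  2-simplices (20): (20 of them)

Hence C_0 ≅ Z^10, C_1 ≅ Z^30, C_2 ≅ Z^20.

∂_1: C_1 → C_0 maps an edge to its endpoints' difference, ∂[p,q] = q − p. For instance
  ∂[3,4] = [4] − [3].
The 10×30 boundary matrix has rank 9 and Smith normal form diag(1,1,1,1,1,1,1,1,1).

The boundary map ∂_2: C_2 → C_1 sends each 2-simplex [p,q,r] to [q,r] − [p,r] + [p,q]. For instance
  ∂[0,1,2] = [1,2] − [0,2] + [0,1],
  ∂[6,7,9] = [7,9] − [6,9] + [6,7].
The 30×20 boundary matrix has rank 20 and Smith normal form diag(1,1,1,1,1,1,1,1,1,1,1,1,1,1,1,1,1,1,1,2).

Reading off H_k = ker ∂_k / im ∂_{k+1}:

  H_0: rank C_0 − rank ∂_1 = 10 − 9 = 1, and the invariant factors of ∂_1 are all 1, so H_0 = Z.
  H_1: rank ker ∂_1 − rank ∂_2 = (30 − 9) − 20 = 1, and ∂_2 has invariant factor 2 > 1, so H_1 = Z ⊕ Z/2.
  H_2: rank ker ∂_2 − rank ∂_3 = (20 − 20) − 0 = 0, and there is no ∂_3, so H_2 = 0.

As a check, the Euler characteristic is 10 − 30 + 20 = 0, which agrees with 1 − 1 + 0 = 0.
(K is a triangulation of the Klein bottle.)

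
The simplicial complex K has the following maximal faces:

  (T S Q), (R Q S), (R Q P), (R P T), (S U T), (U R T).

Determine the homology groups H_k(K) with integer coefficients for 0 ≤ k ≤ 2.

H_0 ≅ Z,  H_1 ≅ Z,  H_2 = 0.

Fix the vertex order P < Q < R < S < T < U and write every simplex with vertices in increasing order. Then dim K = 2 and the simplices of K are:

  0-simplices (6): P, Q, R, S, T, U
  1-simplices (12): PQ, PR, PT, QR, QS, QT, RS, RT, RU, ST, SU, TU
  2-simplices (6): PQR, PRT, QRS, QST, RTU, STU

Hence C_0 ≅ Z^6, C_1 ≅ Z^12, C_2 ≅ Z^6.

The boundary map ∂_1: C_1 → C_0 maps an edge to its endpoints' difference, ∂[p,q] = q − p.
As a 6×12 matrix over Z this has rank 5, with invariant factors (1,1,1,1,1).

∂_2: C_2 → C_1 maps a triangle to the signed sum of its edges. For instance
  ∂PRT = RT − PT + PR,
  ∂PQR = QR − PR + PQ.
As a 12×6 matrix over Z this has rank 6, with invariant factors (1,1,1,1,1,1).

Computing H_k = (kernel of ∂_k) / (image of ∂_{k+1}):

  H_0: rank C_0 − rank ∂_1 = 6 − 5 = 1, and the invariant factors of ∂_1 are all 1, so H_0 = Z.
  H_1: rank ker ∂_1 − rank ∂_2 = (12 − 5) − 6 = 1, and the invariant factors of ∂_2 are all 1, so H_1 = Z.
  H_2: rank ker ∂_2 − rank ∂_3 = (6 − 6) − 0 = 0, and there is no ∂_3, so H_2 = 0.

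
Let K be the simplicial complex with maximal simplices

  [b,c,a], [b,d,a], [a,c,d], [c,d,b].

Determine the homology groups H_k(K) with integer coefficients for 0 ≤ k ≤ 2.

Fix the vertex order a < b < c < d and write every simplex with vertices in increasing order. Then dim K = 2 and the simplices of K are:

  0-simplices (4): a, b, c, d
  1-simplices (6): ab, ac, ad, bc, bd, cd
  2-simplices (4): abc, abd, acd, bcd

giving chain groups C_0 ≅ Z^4, C_1 ≅ Z^6, C_2 ≅ Z^4.

∂_1: C_1 → C_0 is given by ∂[p,q] = [q] − [p].
The 4×6 boundary matrix has rank 3 and Smith normal form diag(1,1,1).

∂_2: C_2 → C_1 maps a triangle to the signed sum of its edges. For instance
  ∂abd = bd − ad + ab,
  ∂abc = bc − ac + ab.
As a 6×4 matrix over Z this has rank 3, with invariant factors (1,1,1).

From H_k ≅ ker(∂_k) / im(∂_{k+1}) we obtain:

  H_0: rank C_0 − rank ∂_1 = 4 − 3 = 1, and the invariant factors of ∂_1 are all 1, so H_0 ≅ Z.
  H_1: rank ker ∂_1 − rank ∂_2 = (6 − 3) − 3 = 0, and the invariant factors of ∂_2 are all 1, so H_1 ≅ 0.
  H_2: rank ker ∂_2 − rank ∂_3 = (4 − 3) − 0 = 1, and there is no ∂_3, so H_2 ≅ Z.

As a check, the Euler characteristic is 4 − 6 + 4 = 2, which agrees with 1 − 0 + 1 = 2.

H_0 ≅ Z,  H_1 = 0,  H_2 ≅ Z.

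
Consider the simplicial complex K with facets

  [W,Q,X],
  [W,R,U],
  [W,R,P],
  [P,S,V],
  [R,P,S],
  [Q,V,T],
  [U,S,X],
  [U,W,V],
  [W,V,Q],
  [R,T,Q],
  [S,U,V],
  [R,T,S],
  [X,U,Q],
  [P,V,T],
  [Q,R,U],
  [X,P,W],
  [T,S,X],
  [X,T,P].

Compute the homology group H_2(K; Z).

We work with the vertex ordering P < Q < R < S < T < U < V < W < X. The simplices of K, each written with vertices in increasing order, are:

  0-simplices (9): P, Q, R, S, T, U, V, W, X
  1-simplices (27): PR, PS, PT, PV, PW, PX, QR, QT, QU, QV, QW, QX, RS, RT, RU, RW, ST, SU, SV, SX, TV, TX, UV, UW, UX, VW, WX
  2-simplices (18): PRS, PRW, PSV, PTV, PTX, PWX, QRT, QRU, QTV, QUX, QVW, QWX, RST, RUW, STX, SUV, SUX, UVW

giving chain groups C_0 ≅ Z^9, C_1 ≅ Z^27, C_2 ≅ Z^18.

∂_1: C_1 → C_0 is given by ∂[p,q] = [q] − [p].
The resulting 9×27 matrix has rank 8, and its Smith normal form has invariant factors (1,1,1,1,1,1,1,1).

Boundary ∂_2: C_2 → C_1 maps a triangle to the signed sum of its edges. For instance
  ∂QWX = WX − QX + QW,
  ∂PRW = RW − PW + PR.
This gives a 27×18 integer matrix of rank 18; reducing to Smith normal form yields diagonal entries (1,1,1,1,1,1,1,1,1,1,1,1,1,1,1,1,1,2).

Now H_k = ker ∂_k / im ∂_{k+1}, so:

  H_2: rank ker ∂_2 − rank ∂_3 = (18 − 18) − 0 = 0, and there is no ∂_3, so H_2 = 0.

H_2 ≅ 0.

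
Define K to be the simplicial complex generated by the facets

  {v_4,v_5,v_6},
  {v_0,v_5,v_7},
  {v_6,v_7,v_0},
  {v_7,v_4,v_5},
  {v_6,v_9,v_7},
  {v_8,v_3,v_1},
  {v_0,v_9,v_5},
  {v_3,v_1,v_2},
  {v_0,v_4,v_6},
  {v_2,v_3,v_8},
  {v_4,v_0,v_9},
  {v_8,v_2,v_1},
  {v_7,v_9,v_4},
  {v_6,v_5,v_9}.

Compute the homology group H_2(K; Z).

H_2 ≅ Z.

Order the vertices as v_0 < v_1 < v_2 < v_3 < v_4 < v_5 < v_6 < v_7 < v_8 < v_9. Listing each simplex with vertices in this order, K has dimension 2 with simplices:

  0-simplices (10): [v_0], [v_1], [v_2], [v_3], [v_4], [v_5], [v_6], [v_7], [v_8], [v_9]
  1-simplices (21): (21 of them)
  2-simplices (14): (14 of them)

so the chain groups are C_0 ≅ Z^10, C_1 ≅ Z^21, C_2 ≅ Z^14.

∂_1: C_1 → C_0 maps an edge to its endpoints' difference, ∂[p,q] = q − p. For instance
  ∂[v_7,v_9] = [v_9] − [v_7].
The 10×21 boundary matrix has rank 8 and Smith normal form diag(1,1,1,1,1,1,1,1).

Boundary ∂_2: C_2 → C_1 sends each 2-simplex [p,q,r] to [q,r] − [p,r] + [p,q]. For instance
  ∂[v_0,v_4,v_9] = [v_4,v_9] − [v_0,v_9] + [v_0,v_4],
  ∂[v_4,v_5,v_7] = [v_5,v_7] − [v_4,v_7] + [v_4,v_5].
As a 21×14 matrix over Z this has rank 13, with invariant factors (1,1,1,1,1,1,1,1,1,1,1,1,2).

Reading off H_k = ker ∂_k / im ∂_{k+1}:

  H_2: rank ker ∂_2 − rank ∂_3 = (14 − 13) − 0 = 1, and there is no ∂_3, so H_2 = Z.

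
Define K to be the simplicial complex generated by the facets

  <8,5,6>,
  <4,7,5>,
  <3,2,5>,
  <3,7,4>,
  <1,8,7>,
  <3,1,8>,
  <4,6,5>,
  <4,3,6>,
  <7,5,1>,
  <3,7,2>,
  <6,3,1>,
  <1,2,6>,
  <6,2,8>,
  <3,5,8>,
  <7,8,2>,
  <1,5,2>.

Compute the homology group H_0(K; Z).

H_0 ≅ Z.

K has 8 vertices, 24 edges, 16 triangles.
rank ∂_0 = 0, rank ∂_1 = 7 ⇒ b_0 = 8 − 0 − 7 = 1; all invariant factors of ∂_1 are 1 so no torsion. So H_0 ≅ Z.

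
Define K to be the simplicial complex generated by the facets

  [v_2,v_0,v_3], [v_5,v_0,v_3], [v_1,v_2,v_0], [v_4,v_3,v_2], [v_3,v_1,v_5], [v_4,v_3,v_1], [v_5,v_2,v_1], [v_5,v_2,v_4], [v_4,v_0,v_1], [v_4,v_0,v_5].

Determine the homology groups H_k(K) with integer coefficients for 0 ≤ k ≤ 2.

H_0 = Z,  H_1 = Z/2Z,  H_2 = 0.

We work with the vertex ordering v_0 < v_1 < v_2 < v_3 < v_4 < v_5. The simplices of K, each written with vertices in increasing order, are:

  0-simplices (6): [v_0], [v_1], [v_2], [v_3], [v_4], [v_5]
  1-simplices (15): (15 of them)
  2-simplices (10): [v_0,v_1,v_2], [v_0,v_1,v_4], [v_0,v_2,v_3], [v_0,v_3,v_5], [v_0,v_4,v_5], [v_1,v_2,v_5], [v_1,v_3,v_4], [v_1,v_3,v_5], [v_2,v_3,v_4], [v_2,v_4,v_5]

Hence C_0 ≅ Z^6, C_1 ≅ Z^15, C_2 ≅ Z^10.

The boundary map ∂_1: C_1 → C_0 sends each edge [p,q] (with p < q) to q − p.
As a 6×15 matrix over Z this has rank 5, with invariant factors (1,1,1,1,1).

∂_2: C_2 → C_1 acts by ∂[p,q,r] = [q,r] − [p,r] + [p,q]. For instance
  ∂[v_0,v_4,v_5] = [v_4,v_5] − [v_0,v_5] + [v_0,v_4],
  ∂[v_1,v_3,v_4] = [v_3,v_4] − [v_1,v_4] + [v_1,v_3].
The 15×10 boundary matrix has rank 10 and Smith normal form diag(1,1,1,1,1,1,1,1,1,2).

Reading off H_k = ker ∂_k / im ∂_{k+1}:

  H_0: rank C_0 − rank ∂_1 = 6 − 5 = 1, and the invariant factors of ∂_1 are all 1, so H_0 = Z.
  H_1: rank ker ∂_1 − rank ∂_2 = (15 − 5) − 10 = 0, and ∂_2 has invariant factor 2 > 1, so H_1 = Z/2Z.
  H_2: rank ker ∂_2 − rank ∂_3 = (10 − 10) − 0 = 0, and there is no ∂_3, so H_2 = 0.

As a check, the Euler characteristic is 6 − 15 + 10 = 1, which agrees with 1 − 0 + 0 = 1.
(K is a triangulation of the real projective plane RP^2.)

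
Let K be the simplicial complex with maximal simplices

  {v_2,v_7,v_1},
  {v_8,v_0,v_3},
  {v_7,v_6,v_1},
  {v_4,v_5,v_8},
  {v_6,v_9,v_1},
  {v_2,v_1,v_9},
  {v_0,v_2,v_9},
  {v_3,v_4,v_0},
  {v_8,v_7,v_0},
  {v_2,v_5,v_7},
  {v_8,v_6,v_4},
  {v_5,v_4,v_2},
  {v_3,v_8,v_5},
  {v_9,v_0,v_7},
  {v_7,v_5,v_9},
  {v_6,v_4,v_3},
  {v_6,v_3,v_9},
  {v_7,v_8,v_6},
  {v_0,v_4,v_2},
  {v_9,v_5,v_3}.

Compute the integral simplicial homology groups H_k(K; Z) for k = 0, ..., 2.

We work with the vertex ordering v_0 < v_1 < v_2 < v_3 < v_4 < v_5 < v_6 < v_7 < v_8 < v_9. The simplices of K, each written with vertices in increasing order, are:

  0-simplices (10): [v_0], [v_1], [v_2], [v_3], [v_4], [v_5], [v_6], [v_7], [v_8], [v_9]
  1-simplices (30): (30 of them)
  2-simplices (20): (20 of them)

Hence C_0 ≅ Z^10, C_1 ≅ Z^30, C_2 ≅ Z^20.

Boundary ∂_1: C_1 → C_0 sends each edge [p,q] (with p < q) to q − p.
The resulting 10×30 matrix has rank 9, and its Smith normal form has invariant factors (1,1,1,1,1,1,1,1,1).

Boundary ∂_2: C_2 → C_1 acts by ∂[p,q,r] = [q,r] − [p,r] + [p,q]. For instance
  ∂[v_1,v_2,v_9] = [v_2,v_9] − [v_1,v_9] + [v_1,v_2],
  ∂[v_3,v_5,v_9] = [v_5,v_9] − [v_3,v_9] + [v_3,v_5].
This gives a 30×20 integer matrix of rank 20; reducing to Smith normal form yields diagonal entries (1,1,1,1,1,1,1,1,1,1,1,1,1,1,1,1,1,1,1,2).

Now H_k = ker ∂_k / im ∂_{k+1}, so:

  H_0: rank C_0 − rank ∂_1 = 10 − 9 = 1, and the invariant factors of ∂_1 are all 1, so H_0 = Z.
  H_1: rank ker ∂_1 − rank ∂_2 = (30 − 9) − 20 = 1, and ∂_2 has invariant factor 2 > 1, so H_1 = Z ⊕ Z/2.
  H_2: rank ker ∂_2 − rank ∂_3 = (20 − 20) − 0 = 0, and there is no ∂_3, so H_2 = 0.

H_0 ≅ Z,  H_1 ≅ Z ⊕ Z/2,  H_2 = 0.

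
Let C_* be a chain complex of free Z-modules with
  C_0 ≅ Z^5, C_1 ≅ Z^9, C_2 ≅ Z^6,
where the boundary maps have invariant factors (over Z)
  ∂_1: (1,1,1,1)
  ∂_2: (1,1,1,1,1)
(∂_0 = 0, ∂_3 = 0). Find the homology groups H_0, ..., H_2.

H_0: b_0 = 5 − 0 − 4 = 1; torsion from ∂_1 factors > 1: none. So H_0 = Z.
H_1: b_1 = 9 − 4 − 5 = 0; torsion from ∂_2 factors > 1: none. So H_1 = 0.
H_2: b_2 = 6 − 5 − 0 = 1; torsion from ∂_3 factors > 1: none. So H_2 = Z.

H_0 = Z,  H_1 = 0,  H_2 = Z.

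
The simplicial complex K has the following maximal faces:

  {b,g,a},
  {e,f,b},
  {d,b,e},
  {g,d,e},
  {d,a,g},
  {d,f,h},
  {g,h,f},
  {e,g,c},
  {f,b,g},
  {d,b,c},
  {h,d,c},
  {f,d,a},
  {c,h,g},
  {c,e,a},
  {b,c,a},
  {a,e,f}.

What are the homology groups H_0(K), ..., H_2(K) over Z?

H_0 ≅ Z,  H_1 ≅ Z^2,  H_2 ≅ Z.

K has 8 vertices, 24 edges, 16 triangles.
rank ∂_0 = 0, rank ∂_1 = 7 ⇒ b_0 = 8 − 0 − 7 = 1; all invariant factors of ∂_1 are 1 so no torsion. So H_0 = Z.
rank ∂_1 = 7, rank ∂_2 = 15 ⇒ b_1 = 24 − 7 − 15 = 2; all invariant factors of ∂_2 are 1 so no torsion. So H_1 = Z^2.
rank ∂_2 = 15, rank ∂_3 = 0 ⇒ b_2 = 16 − 15 − 0 = 1. So H_2 = Z.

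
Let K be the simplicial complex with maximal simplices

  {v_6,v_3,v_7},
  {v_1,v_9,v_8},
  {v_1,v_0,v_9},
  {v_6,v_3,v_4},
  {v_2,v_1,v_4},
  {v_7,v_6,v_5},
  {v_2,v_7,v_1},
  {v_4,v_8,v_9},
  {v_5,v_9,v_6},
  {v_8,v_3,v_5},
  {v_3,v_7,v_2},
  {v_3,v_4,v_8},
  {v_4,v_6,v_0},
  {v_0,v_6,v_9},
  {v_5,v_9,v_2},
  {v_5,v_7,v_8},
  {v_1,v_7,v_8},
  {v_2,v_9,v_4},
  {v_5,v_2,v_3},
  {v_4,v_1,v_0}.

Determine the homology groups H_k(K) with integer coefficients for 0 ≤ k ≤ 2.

Fix the vertex order v_0 < v_1 < v_2 < v_3 < v_4 < v_5 < v_6 < v_7 < v_8 < v_9 and write every simplex with vertices in increasing order. Then dim K = 2 and the simplices of K are:

  0-simplices (10): [v_0], [v_1], [v_2], [v_3], [v_4], [v_5], [v_6], [v_7], [v_8], [v_9]
  1-simplices (30): (30 of them)
  2-simplices (20): (20 of them)

Hence C_0 ≅ Z^10, C_1 ≅ Z^30, C_2 ≅ Z^20.

Boundary ∂_1: C_1 → C_0 is given by ∂[p,q] = [q] − [p]. For instance
  ∂[v_1,v_7] = [v_7] − [v_1].
The 10×30 boundary matrix has rank 9 and Smith normal form diag(1,1,1,1,1,1,1,1,1).

The boundary map ∂_2: C_2 → C_1 acts by ∂[p,q,r] = [q,r] − [p,r] + [p,q]. For instance
  ∂[v_0,v_6,v_9] = [v_6,v_9] − [v_0,v_9] + [v_0,v_6],
  ∂[v_2,v_3,v_7] = [v_3,v_7] − [v_2,v_7] + [v_2,v_3].
The 30×20 boundary matrix has rank 20 and Smith normal form diag(1,1,1,1,1,1,1,1,1,1,1,1,1,1,1,1,1,1,1,2).

Computing H_k = (kernel of ∂_k) / (image of ∂_{k+1}):

  H_0: rank C_0 − rank ∂_1 = 10 − 9 = 1, and the invariant factors of ∂_1 are all 1, so H_0 = Z.
  H_1: rank ker ∂_1 − rank ∂_2 = (30 − 9) − 20 = 1, and ∂_2 has invariant factor 2 > 1, so H_1 = Z ⊕ Z/2.
  H_2: rank ker ∂_2 − rank ∂_3 = (20 − 20) − 0 = 0, and there is no ∂_3, so H_2 = 0.

As a check, the Euler characteristic is 10 − 30 + 20 = 0, which agrees with 1 − 1 + 0 = 0.
(K is a triangulation of the Klein bottle.)

H_0 = Z,  H_1 = Z ⊕ Z/2,  H_2 = 0.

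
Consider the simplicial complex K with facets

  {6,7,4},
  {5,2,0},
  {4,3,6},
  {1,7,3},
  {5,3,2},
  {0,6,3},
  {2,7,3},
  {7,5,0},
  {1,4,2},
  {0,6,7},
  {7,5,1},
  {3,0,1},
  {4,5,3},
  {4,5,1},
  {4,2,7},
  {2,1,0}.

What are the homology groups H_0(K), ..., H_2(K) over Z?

H_0 = Z,  H_1 = Z^2,  H_2 = Z.

Take the total order 0 < 1 < 2 < 3 < 4 < 5 < 6 < 7 on the vertex set. Then K (dimension 2) consists of the simplices:

  0-simplices (8): [0], [1], [2], [3], [4], [5], [6], [7]
  1-simplices (24): (24 of them)
  2-simplices (16): [0,1,2], [0,1,3], [0,2,5], [0,3,6], [0,5,7], [0,6,7], [1,2,4], [1,3,7], [1,4,5], [1,5,7], [2,3,5], [2,3,7], [2,4,7], [3,4,5], [3,4,6], [4,6,7]

Hence C_0 ≅ Z^8, C_1 ≅ Z^24, C_2 ≅ Z^16.

∂_1: C_1 → C_0 maps an edge to its endpoints' difference, ∂[p,q] = q − p.
The resulting 8×24 matrix has rank 7, and its Smith normal form has invariant factors (1,1,1,1,1,1,1).

The boundary map ∂_2: C_2 → C_1 sends each 2-simplex [p,q,r] to [q,r] − [p,r] + [p,q]. For instance
  ∂[2,3,5] = [3,5] − [2,5] + [2,3],
  ∂[0,2,5] = [2,5] − [0,5] + [0,2].
The 24×16 boundary matrix has rank 15 and Smith normal form diag(1,1,1,1,1,1,1,1,1,1,1,1,1,1,1).

Computing H_k = (kernel of ∂_k) / (image of ∂_{k+1}):

  H_0: rank C_0 − rank ∂_1 = 8 − 7 = 1, and the invariant factors of ∂_1 are all 1, so H_0 = Z.
  H_1: rank ker ∂_1 − rank ∂_2 = (24 − 7) − 15 = 2, and the invariant factors of ∂_2 are all 1, so H_1 = Z^2.
  H_2: rank ker ∂_2 − rank ∂_3 = (16 − 15) − 0 = 1, and there is no ∂_3, so H_2 = Z.

As a check, the Euler characteristic is 8 − 24 + 16 = 0, which agrees with 1 − 2 + 1 = 0.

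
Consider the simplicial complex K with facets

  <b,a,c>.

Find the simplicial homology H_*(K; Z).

H_0 = Z,  H_1 = 0,  H_2 = 0.

Take the total order a < b < c on the vertex set. Then K (dimension 2) consists of the simplices:

  0-simplices (3): a, b, c
  1-simplices (3): ab, ac, bc
  2-simplices (1): abc

so the chain groups are C_0 ≅ Z^3, C_1 ≅ Z^3, C_2 ≅ Z^1.

Boundary ∂_1: C_1 → C_0 is given by ∂[p,q] = [q] − [p]. For instance
  ∂bc = c − b.
This gives a 3×3 integer matrix of rank 2; reducing to Smith normal form yields diagonal entries (1,1).

The boundary map ∂_2: C_2 → C_1 maps a triangle to the signed sum of its edges. For instance
  ∂abc = bc − ac + ab.
As a 3×1 matrix over Z this has rank 1, with invariant factors (1).

Now H_k = ker ∂_k / im ∂_{k+1}, so:

  H_0: rank C_0 − rank ∂_1 = 3 − 2 = 1, and the invariant factors of ∂_1 are all 1, so H_0 = Z.
  H_1: rank ker ∂_1 − rank ∂_2 = (3 − 2) − 1 = 0, and the invariant factors of ∂_2 are all 1, so H_1 = 0.
  H_2: rank ker ∂_2 − rank ∂_3 = (1 − 1) − 0 = 0, and there is no ∂_3, so H_2 = 0.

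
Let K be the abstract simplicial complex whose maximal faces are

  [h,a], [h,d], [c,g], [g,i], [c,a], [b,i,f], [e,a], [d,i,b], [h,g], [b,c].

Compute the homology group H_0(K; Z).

H_0 = Z.

Take the total order a < b < c < d < e < f < g < h < i on the vertex set. Then K (dimension 2) consists of the simplices:

  0-simplices (9): a, b, c, d, e, f, g, h, i
  1-simplices (13): ac, ae, ah, bc, bd, bf, bi, cg, dh, di, fi, gh, gi
  2-simplices (2): bdi, bfi

so the chain groups are C_0 ≅ Z^9, C_1 ≅ Z^13, C_2 ≅ Z^2.

∂_1: C_1 → C_0 sends each edge [p,q] (with p < q) to q − p.
The resulting 9×13 matrix has rank 8, and its Smith normal form has invariant factors (1,1,1,1,1,1,1,1).

Boundary ∂_2: C_2 → C_1 sends each 2-simplex [p,q,r] to [q,r] − [p,r] + [p,q]. For instance
  ∂bfi = fi − bi + bf,
  ∂bdi = di − bi + bd.
The 13×2 boundary matrix has rank 2 and Smith normal form diag(1,1).

Reading off H_k = ker ∂_k / im ∂_{k+1}:

  H_0: rank C_0 − rank ∂_1 = 9 − 8 = 1, and the invariant factors of ∂_1 are all 1, so H_0 = Z.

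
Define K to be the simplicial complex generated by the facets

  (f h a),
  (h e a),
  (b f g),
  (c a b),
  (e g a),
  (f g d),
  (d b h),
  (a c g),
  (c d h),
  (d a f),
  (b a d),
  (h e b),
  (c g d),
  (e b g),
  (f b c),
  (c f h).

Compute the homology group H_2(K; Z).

Take the total order a < b < c < d < e < f < g < h on the vertex set. Then K (dimension 2) consists of the simplices:

  0-simplices (8): a, b, c, d, e, f, g, h
  1-simplices (24): ab, ac, ad, ae, af, ag, ah, bc, bd, be, bf, bg, bh, cd, cf, cg, ch, df, dg, dh, eg, eh, fg, fh
  2-simplices (16): abc, abd, acg, adf, aeg, aeh, afh, bcf, bdh, beg, beh, bfg, cdg, cdh, cfh, dfg

giving chain groups C_0 ≅ Z^8, C_1 ≅ Z^24, C_2 ≅ Z^16.

∂_1: C_1 → C_0 is given by ∂[p,q] = [q] − [p].
The resulting 8×24 matrix has rank 7, and its Smith normal form has invariant factors (1,1,1,1,1,1,1).

Boundary ∂_2: C_2 → C_1 maps a triangle to the signed sum of its edges. For instance
  ∂afh = fh − ah + af,
  ∂bdh = dh − bh + bd.
This gives a 24×16 integer matrix of rank 15; reducing to Smith normal form yields diagonal entries (1,1,1,1,1,1,1,1,1,1,1,1,1,1,1).

Reading off H_k = ker ∂_k / im ∂_{k+1}:

  H_2: rank ker ∂_2 − rank ∂_3 = (16 − 15) − 0 = 1, and there is no ∂_3, so H_2 ≅ Z.

(K is a triangulation of the torus T^2.)

H_2 = Z.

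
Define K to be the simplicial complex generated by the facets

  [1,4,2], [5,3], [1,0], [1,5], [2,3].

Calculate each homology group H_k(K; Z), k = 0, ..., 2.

K has 6 vertices, 7 edges, 1 triangle.
rank ∂_0 = 0, rank ∂_1 = 5 ⇒ b_0 = 6 − 0 − 5 = 1; all invariant factors of ∂_1 are 1 so no torsion. So H_0 = Z.
rank ∂_1 = 5, rank ∂_2 = 1 ⇒ b_1 = 7 − 5 − 1 = 1; all invariant factors of ∂_2 are 1 so no torsion. So H_1 = Z.
rank ∂_2 = 1, rank ∂_3 = 0 ⇒ b_2 = 1 − 1 − 0 = 0. So H_2 = 0.

H_0 = Z,  H_1 = Z,  H_2 = 0.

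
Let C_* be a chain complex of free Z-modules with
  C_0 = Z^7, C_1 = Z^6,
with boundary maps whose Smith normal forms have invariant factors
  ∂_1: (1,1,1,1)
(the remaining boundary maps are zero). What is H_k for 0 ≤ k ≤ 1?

H_0 ≅ Z^3,  H_1 ≅ Z^2.

H_0: b_0 = 7 − 0 − 4 = 3; torsion from ∂_1 factors > 1: none. So H_0 ≅ Z^3.
H_1: b_1 = 6 − 4 − 0 = 2; torsion from ∂_2 factors > 1: none. So H_1 ≅ Z^2.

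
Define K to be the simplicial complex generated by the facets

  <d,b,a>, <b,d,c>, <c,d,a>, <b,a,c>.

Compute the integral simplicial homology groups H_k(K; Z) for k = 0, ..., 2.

H_0 = Z,  H_1 = 0,  H_2 = Z.

Take the total order a < b < c < d on the vertex set. Then K (dimension 2) consists of the simplices:

  0-simplices (4): a, b, c, d
  1-simplices (6): ab, ac, ad, bc, bd, cd
  2-simplices (4): abc, abd, acd, bcd

Hence C_0 ≅ Z^4, C_1 ≅ Z^6, C_2 ≅ Z^4.

Boundary ∂_1: C_1 → C_0 maps an edge to its endpoints' difference, ∂[p,q] = q − p.
This gives a 4×6 integer matrix of rank 3; reducing to Smith normal form yields diagonal entries (1,1,1).

∂_2: C_2 → C_1 acts by ∂[p,q,r] = [q,r] − [p,r] + [p,q]. For instance
  ∂abc = bc − ac + ab,
  ∂bcd = cd − bd + bc.
This gives a 6×4 integer matrix of rank 3; reducing to Smith normal form yields diagonal entries (1,1,1).

Computing H_k = (kernel of ∂_k) / (image of ∂_{k+1}):

  H_0: rank C_0 − rank ∂_1 = 4 − 3 = 1, and the invariant factors of ∂_1 are all 1, so H_0 = Z.
  H_1: rank ker ∂_1 − rank ∂_2 = (6 − 3) − 3 = 0, and the invariant factors of ∂_2 are all 1, so H_1 = 0.
  H_2: rank ker ∂_2 − rank ∂_3 = (4 − 3) − 0 = 1, and there is no ∂_3, so H_2 = Z.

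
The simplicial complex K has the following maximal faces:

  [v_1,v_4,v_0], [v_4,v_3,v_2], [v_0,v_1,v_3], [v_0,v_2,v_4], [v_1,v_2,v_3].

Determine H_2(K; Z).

Take the total order v_0 < v_1 < v_2 < v_3 < v_4 on the vertex set. Then K (dimension 2) consists of the simplices:

  0-simplices (5): [v_0], [v_1], [v_2], [v_3], [v_4]
  1-simplices (10): [v_0,v_1], [v_0,v_2], [v_0,v_3], [v_0,v_4], [v_1,v_2], [v_1,v_3], [v_1,v_4], [v_2,v_3], [v_2,v_4], [v_3,v_4]
  2-simplices (5): [v_0,v_1,v_3], [v_0,v_1,v_4], [v_0,v_2,v_4], [v_1,v_2,v_3], [v_2,v_3,v_4]

Hence C_0 ≅ Z^5, C_1 ≅ Z^10, C_2 ≅ Z^5.

∂_1: C_1 → C_0 maps an edge to its endpoints' difference, ∂[p,q] = q − p.
The resulting 5×10 matrix has rank 4, and its Smith normal form has invariant factors (1,1,1,1).

The boundary map ∂_2: C_2 → C_1 acts by ∂[p,q,r] = [q,r] − [p,r] + [p,q]. For instance
  ∂[v_1,v_2,v_3] = [v_2,v_3] − [v_1,v_3] + [v_1,v_2],
  ∂[v_0,v_1,v_3] = [v_1,v_3] − [v_0,v_3] + [v_0,v_1].
This gives a 10×5 integer matrix of rank 5; reducing to Smith normal form yields diagonal entries (1,1,1,1,1).

Computing H_k = (kernel of ∂_k) / (image of ∂_{k+1}):

  H_2: rank ker ∂_2 − rank ∂_3 = (5 − 5) − 0 = 0, and there is no ∂_3, so H_2 ≅ 0.

(K is a triangulation of the Möbius band.)

H_2 = 0.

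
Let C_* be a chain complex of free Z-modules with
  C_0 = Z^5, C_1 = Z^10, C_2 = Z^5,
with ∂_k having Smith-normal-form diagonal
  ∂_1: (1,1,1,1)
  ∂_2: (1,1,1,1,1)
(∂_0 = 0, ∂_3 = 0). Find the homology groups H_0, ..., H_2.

H_0 ≅ Z,  H_1 ≅ Z,  H_2 = 0.

H_0: b_0 = 5 − 0 − 4 = 1; torsion from ∂_1 factors > 1: none. So H_0 ≅ Z.
H_1: b_1 = 10 − 4 − 5 = 1; torsion from ∂_2 factors > 1: none. So H_1 ≅ Z.
H_2: b_2 = 5 − 5 − 0 = 0; torsion from ∂_3 factors > 1: none. So H_2 ≅ 0.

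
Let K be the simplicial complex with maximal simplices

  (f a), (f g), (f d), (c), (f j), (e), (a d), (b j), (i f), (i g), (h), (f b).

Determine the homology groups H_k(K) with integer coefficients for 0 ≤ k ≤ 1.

H_0 = Z^4,  H_1 = Z^3.

Take the total order a < b < c < d < e < f < g < h < i < j on the vertex set. Then K (dimension 1) consists of the simplices:

  0-simplices (10): a, b, c, d, e, f, g, h, i, j
  1-simplices (9): ad, af, bf, bj, df, fg, fi, fj, gi

so the chain groups are C_0 ≅ Z^10, C_1 ≅ Z^9.

The boundary map ∂_1: C_1 → C_0 maps an edge to its endpoints' difference, ∂[p,q] = q − p.
The resulting 10×9 matrix has rank 6, and its Smith normal form has invariant factors (1,1,1,1,1,1).

Reading off H_k = ker ∂_k / im ∂_{k+1}:

  H_0: rank C_0 − rank ∂_1 = 10 − 6 = 4, and the invariant factors of ∂_1 are all 1, so H_0 = Z^4.
  H_1: rank ker ∂_1 − rank ∂_2 = (9 − 6) − 0 = 3, and there is no ∂_2, so H_1 = Z^3.

(K is a triangulation of the disjoint union of a set of 3 points and a wedge of 3 circles.)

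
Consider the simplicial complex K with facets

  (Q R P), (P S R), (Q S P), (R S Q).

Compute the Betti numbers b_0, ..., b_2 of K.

b_0 = 1, b_1 = 0, b_2 = 1.

We work with the vertex ordering P < Q < R < S. The simplices of K, each written with vertices in increasing order, are:

  0-simplices (4): P, Q, R, S
  1-simplices (6): PQ, PR, PS, QR, QS, RS
  2-simplices (4): PQR, PQS, PRS, QRS

Hence C_0 ≅ Z^4, C_1 ≅ Z^6, C_2 ≅ Z^4.

The boundary map ∂_1: C_1 → C_0 maps an edge to its endpoints' difference, ∂[p,q] = q − p.
This gives a 4×6 integer matrix of rank 3; reducing to Smith normal form yields diagonal entries (1,1,1).

Boundary ∂_2: C_2 → C_1 acts by ∂[p,q,r] = [q,r] − [p,r] + [p,q]. For instance
  ∂PRS = RS − PS + PR,
  ∂QRS = RS − QS + QR.
As a 6×4 matrix over Z this has rank 3, with invariant factors (1,1,1).

From H_k ≅ ker(∂_k) / im(∂_{k+1}) we obtain:

  H_0: rank C_0 − rank ∂_1 = 4 − 3 = 1, and the invariant factors of ∂_1 are all 1, so H_0 ≅ Z.
  H_1: rank ker ∂_1 − rank ∂_2 = (6 − 3) − 3 = 0, and the invariant factors of ∂_2 are all 1, so H_1 ≅ 0.
  H_2: rank ker ∂_2 − rank ∂_3 = (4 − 3) − 0 = 1, and there is no ∂_3, so H_2 ≅ Z.

As a check, the Euler characteristic is 4 − 6 + 4 = 2, which agrees with 1 − 0 + 1 = 2.

Hence the Betti numbers are b_0 = 1, b_1 = 0, b_2 = 1.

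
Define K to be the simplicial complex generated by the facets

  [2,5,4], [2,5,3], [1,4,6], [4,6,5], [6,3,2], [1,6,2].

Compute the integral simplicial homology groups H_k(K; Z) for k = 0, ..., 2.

H_0 ≅ Z,  H_1 ≅ Z,  H_2 = 0.

Fix the vertex order 1 < 2 < 3 < 4 < 5 < 6 and write every simplex with vertices in increasing order. Then dim K = 2 and the simplices of K are:

  0-simplices (6): [1], [2], [3], [4], [5], [6]
  1-simplices (12): [1,2], [1,4], [1,6], [2,3], [2,4], [2,5], [2,6], [3,5], [3,6], [4,5], [4,6], [5,6]
  2-simplices (6): [1,2,6], [1,4,6], [2,3,5], [2,3,6], [2,4,5], [4,5,6]

giving chain groups C_0 ≅ Z^6, C_1 ≅ Z^12, C_2 ≅ Z^6.

Boundary ∂_1: C_1 → C_0 maps an edge to its endpoints' difference, ∂[p,q] = q − p.
The 6×12 boundary matrix has rank 5 and Smith normal form diag(1,1,1,1,1).

∂_2: C_2 → C_1 maps a triangle to the signed sum of its edges. For instance
  ∂[1,2,6] = [2,6] − [1,6] + [1,2],
  ∂[2,3,5] = [3,5] − [2,5] + [2,3].
This gives a 12×6 integer matrix of rank 6; reducing to Smith normal form yields diagonal entries (1,1,1,1,1,1).

From H_k ≅ ker(∂_k) / im(∂_{k+1}) we obtain:

  H_0: rank C_0 − rank ∂_1 = 6 − 5 = 1, and the invariant factors of ∂_1 are all 1, so H_0 ≅ Z.
  H_1: rank ker ∂_1 − rank ∂_2 = (12 − 5) − 6 = 1, and the invariant factors of ∂_2 are all 1, so H_1 ≅ Z.
  H_2: rank ker ∂_2 − rank ∂_3 = (6 − 6) − 0 = 0, and there is no ∂_3, so H_2 ≅ 0.

(K is a triangulation of the cylinder S^1 x I.)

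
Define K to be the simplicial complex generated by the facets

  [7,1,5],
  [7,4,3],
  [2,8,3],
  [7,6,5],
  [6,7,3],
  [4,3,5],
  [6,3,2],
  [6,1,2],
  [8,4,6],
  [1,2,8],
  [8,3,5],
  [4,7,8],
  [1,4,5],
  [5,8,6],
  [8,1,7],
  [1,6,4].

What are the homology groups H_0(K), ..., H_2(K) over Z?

Order the vertices as 1 < 2 < 3 < 4 < 5 < 6 < 7 < 8. Listing each simplex with vertices in this order, K has dimension 2 with simplices:

  0-simplices (8): [1], [2], [3], [4], [5], [6], [7], [8]
  1-simplices (24): (24 of them)
  2-simplices (16): [1,2,6], [1,2,8], [1,4,5], [1,4,6], [1,5,7], [1,7,8], [2,3,6], [2,3,8], [3,4,5], [3,4,7], [3,5,8], [3,6,7], [4,6,8], [4,7,8], [5,6,7], [5,6,8]

so the chain groups are C_0 ≅ Z^8, C_1 ≅ Z^24, C_2 ≅ Z^16.

The boundary map ∂_1: C_1 → C_0 maps an edge to its endpoints' difference, ∂[p,q] = q − p. For instance
  ∂[1,8] = [8] − [1].
This gives a 8×24 integer matrix of rank 7; reducing to Smith normal form yields diagonal entries (1,1,1,1,1,1,1).

Boundary ∂_2: C_2 → C_1 acts by ∂[p,q,r] = [q,r] − [p,r] + [p,q]. For instance
  ∂[3,4,5] = [4,5] − [3,5] + [3,4],
  ∂[5,6,8] = [6,8] − [5,8] + [5,6].
As a 24×16 matrix over Z this has rank 15, with invariant factors (1,1,1,1,1,1,1,1,1,1,1,1,1,1,1).

Computing H_k = (kernel of ∂_k) / (image of ∂_{k+1}):

  H_0: rank C_0 − rank ∂_1 = 8 − 7 = 1, and the invariant factors of ∂_1 are all 1, so H_0 = Z.
  H_1: rank ker ∂_1 − rank ∂_2 = (24 − 7) − 15 = 2, and the invariant factors of ∂_2 are all 1, so H_1 = Z^2.
  H_2: rank ker ∂_2 − rank ∂_3 = (16 − 15) − 0 = 1, and there is no ∂_3, so H_2 = Z.

H_0 ≅ Z,  H_1 ≅ Z^2,  H_2 ≅ Z.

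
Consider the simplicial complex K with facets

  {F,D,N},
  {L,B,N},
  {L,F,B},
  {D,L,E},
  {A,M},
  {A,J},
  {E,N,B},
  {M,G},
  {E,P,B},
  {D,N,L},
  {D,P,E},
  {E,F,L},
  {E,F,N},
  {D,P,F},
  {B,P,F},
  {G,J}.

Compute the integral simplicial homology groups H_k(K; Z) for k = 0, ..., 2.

Take the total order A < B < D < E < F < G < J < L < M < N < P on the vertex set. Then K (dimension 2) consists of the simplices:

  0-simplices (11): A, B, D, E, F, G, J, L, M, N, P
  1-simplices (22): AJ, AM, BE, BF, BL, BN, BP, DE, DF, DL, DN, DP, EF, EL, EN, EP, FL, FN, FP, GJ, GM, LN
  2-simplices (12): BEN, BEP, BFL, BFP, BLN, DEL, DEP, DFN, DFP, DLN, EFL, EFN

Hence C_0 ≅ Z^11, C_1 ≅ Z^22, C_2 ≅ Z^12.

Boundary ∂_1: C_1 → C_0 maps an edge to its endpoints' difference, ∂[p,q] = q − p. For instance
  ∂DP = P − D.
The 11×22 boundary matrix has rank 9 and Smith normal form diag(1,1,1,1,1,1,1,1,1).

Boundary ∂_2: C_2 → C_1 maps a triangle to the signed sum of its edges. For instance
  ∂BEN = EN − BN + BE,
  ∂EFL = FL − EL + EF.
As a 22×12 matrix over Z this has rank 12, with invariant factors (1,1,1,1,1,1,1,1,1,1,1,2).

Reading off H_k = ker ∂_k / im ∂_{k+1}:

  H_0: rank C_0 − rank ∂_1 = 11 − 9 = 2, and the invariant factors of ∂_1 are all 1, so H_0 = Z^2.
  H_1: rank ker ∂_1 − rank ∂_2 = (22 − 9) − 12 = 1, and ∂_2 has invariant factor 2 > 1, so H_1 = Z ⊕ Z/2.
  H_2: rank ker ∂_2 − rank ∂_3 = (12 − 12) − 0 = 0, and there is no ∂_3, so H_2 = 0.

As a check, the Euler characteristic is 11 − 22 + 12 = 1, which agrees with 2 − 1 + 0 = 1.

H_0 = Z^2,  H_1 = Z ⊕ Z/2,  H_2 = 0.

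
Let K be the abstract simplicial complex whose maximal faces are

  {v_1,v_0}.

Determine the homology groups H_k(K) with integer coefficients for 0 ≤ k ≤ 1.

Take the total order v_0 < v_1 on the vertex set. Then K (dimension 1) consists of the simplices:

  0-simplices (2): [v_0], [v_1]
  1-simplices (1): [v_0,v_1]

so the chain groups are C_0 ≅ Z^2, C_1 ≅ Z^1.

Boundary ∂_1: C_1 → C_0 sends each edge [p,q] (with p < q) to q − p. For instance
  ∂[v_0,v_1] = [v_1] − [v_0].
This gives a 2×1 integer matrix of rank 1; reducing to Smith normal form yields diagonal entries (1).

Reading off H_k = ker ∂_k / im ∂_{k+1}:

  H_0: rank C_0 − rank ∂_1 = 2 − 1 = 1, and the invariant factors of ∂_1 are all 1, so H_0 = Z.
  H_1: rank ker ∂_1 − rank ∂_2 = (1 − 1) − 0 = 0, and there is no ∂_2, so H_1 = 0.

As a check, the Euler characteristic is 2 − 1 = 1, which agrees with 1 − 0 = 1.
(K is a triangulation of the 1-simplex.)

H_0 = Z,  H_1 = 0.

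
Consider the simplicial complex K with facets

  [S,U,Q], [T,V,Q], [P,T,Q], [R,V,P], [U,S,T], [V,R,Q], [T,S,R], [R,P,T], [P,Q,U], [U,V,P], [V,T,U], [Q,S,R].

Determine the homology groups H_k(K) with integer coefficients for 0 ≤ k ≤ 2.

K has 7 vertices, 18 edges, 12 triangles.
rank ∂_0 = 0, rank ∂_1 = 6 ⇒ b_0 = 7 − 0 − 6 = 1; all invariant factors of ∂_1 are 1 so no torsion. So H_0 = Z.
rank ∂_1 = 6, rank ∂_2 = 12 ⇒ b_1 = 18 − 6 − 12 = 0; ∂_2 has invariant factor(s) [2] giving torsion. So H_1 = Z_2.
rank ∂_2 = 12, rank ∂_3 = 0 ⇒ b_2 = 12 − 12 − 0 = 0. So H_2 = 0.

H_0 ≅ Z,  H_1 ≅ Z_2,  H_2 = 0.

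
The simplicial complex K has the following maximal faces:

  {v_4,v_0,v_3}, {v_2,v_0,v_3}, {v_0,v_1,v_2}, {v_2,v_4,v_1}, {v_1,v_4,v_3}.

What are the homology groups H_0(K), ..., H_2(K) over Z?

Order the vertices as v_0 < v_1 < v_2 < v_3 < v_4. Listing each simplex with vertices in this order, K has dimension 2 with simplices:

  0-simplices (5): [v_0], [v_1], [v_2], [v_3], [v_4]
  1-simplices (10): [v_0,v_1], [v_0,v_2], [v_0,v_3], [v_0,v_4], [v_1,v_2], [v_1,v_3], [v_1,v_4], [v_2,v_3], [v_2,v_4], [v_3,v_4]
  2-simplices (5): [v_0,v_1,v_2], [v_0,v_2,v_3], [v_0,v_3,v_4], [v_1,v_2,v_4], [v_1,v_3,v_4]

Hence C_0 ≅ Z^5, C_1 ≅ Z^10, C_2 ≅ Z^5.

Boundary ∂_1: C_1 → C_0 maps an edge to its endpoints' difference, ∂[p,q] = q − p.
The resulting 5×10 matrix has rank 4, and its Smith normal form has invariant factors (1,1,1,1).

The boundary map ∂_2: C_2 → C_1 sends each 2-simplex [p,q,r] to [q,r] − [p,r] + [p,q]. For instance
  ∂[v_0,v_3,v_4] = [v_3,v_4] − [v_0,v_4] + [v_0,v_3],
  ∂[v_0,v_1,v_2] = [v_1,v_2] − [v_0,v_2] + [v_0,v_1].
As a 10×5 matrix over Z this has rank 5, with invariant factors (1,1,1,1,1).

Reading off H_k = ker ∂_k / im ∂_{k+1}:

  H_0: rank C_0 − rank ∂_1 = 5 − 4 = 1, and the invariant factors of ∂_1 are all 1, so H_0 ≅ Z.
  H_1: rank ker ∂_1 − rank ∂_2 = (10 − 4) − 5 = 1, and the invariant factors of ∂_2 are all 1, so H_1 ≅ Z.
  H_2: rank ker ∂_2 − rank ∂_3 = (5 − 5) − 0 = 0, and there is no ∂_3, so H_2 ≅ 0.

As a check, the Euler characteristic is 5 − 10 + 5 = 0, which agrees with 1 − 1 + 0 = 0.

H_0 ≅ Z,  H_1 ≅ Z,  H_2 = 0.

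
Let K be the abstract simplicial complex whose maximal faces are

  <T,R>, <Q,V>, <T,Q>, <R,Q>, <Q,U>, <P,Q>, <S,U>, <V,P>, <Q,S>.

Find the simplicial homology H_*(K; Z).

Take the total order P < Q < R < S < T < U < V on the vertex set. Then K (dimension 1) consists of the simplices:

  0-simplices (7): P, Q, R, S, T, U, V
  1-simplices (9): PQ, PV, QR, QS, QT, QU, QV, RT, SU

so the chain groups are C_0 ≅ Z^7, C_1 ≅ Z^9.

The boundary map ∂_1: C_1 → C_0 sends each edge [p,q] (with p < q) to q − p.
This gives a 7×9 integer matrix of rank 6; reducing to Smith normal form yields diagonal entries (1,1,1,1,1,1).

Computing H_k = (kernel of ∂_k) / (image of ∂_{k+1}):

  H_0: rank C_0 − rank ∂_1 = 7 − 6 = 1, and the invariant factors of ∂_1 are all 1, so H_0 = Z.
  H_1: rank ker ∂_1 − rank ∂_2 = (9 − 6) − 0 = 3, and there is no ∂_2, so H_1 = Z^3.

As a check, the Euler characteristic is 7 − 9 = -2, which agrees with 1 − 3 = -2.
(K is a triangulation of a wedge of 3 circles.)

H_0 ≅ Z,  H_1 ≅ Z^3.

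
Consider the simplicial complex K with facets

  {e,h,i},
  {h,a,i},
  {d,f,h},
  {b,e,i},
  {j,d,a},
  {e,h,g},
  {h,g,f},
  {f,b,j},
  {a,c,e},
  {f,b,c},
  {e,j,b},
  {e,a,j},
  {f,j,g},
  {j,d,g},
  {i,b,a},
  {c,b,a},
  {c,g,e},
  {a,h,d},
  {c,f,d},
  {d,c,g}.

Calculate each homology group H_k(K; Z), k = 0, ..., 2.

Fix the vertex order a < b < c < d < e < f < g < h < i < j and write every simplex with vertices in increasing order. Then dim K = 2 and the simplices of K are:

  0-simplices (10): a, b, c, d, e, f, g, h, i, j
  1-simplices (30): ab, ac, ad, ae, ah, ai, aj, bc, be, bf, bi, bj, cd, ce, cf, cg, df, dg, dh, dj, eg, eh, ei, ej, fg, fh, fj, gh, gj, hi
  2-simplices (20): abc, abi, ace, adh, adj, aej, ahi, bcf, bei, bej, bfj, cdf, cdg, ceg, dfh, dgj, egh, ehi, fgh, fgj

so the chain groups are C_0 ≅ Z^10, C_1 ≅ Z^30, C_2 ≅ Z^20.

The boundary map ∂_1: C_1 → C_0 is given by ∂[p,q] = [q] − [p].
The resulting 10×30 matrix has rank 9, and its Smith normal form has invariant factors (1,1,1,1,1,1,1,1,1).

∂_2: C_2 → C_1 sends each 2-simplex [p,q,r] to [q,r] − [p,r] + [p,q]. For instance
  ∂abi = bi − ai + ab,
  ∂ceg = eg − cg + ce.
The 30×20 boundary matrix has rank 20 and Smith normal form diag(1,1,1,1,1,1,1,1,1,1,1,1,1,1,1,1,1,1,1,2).

Computing H_k = (kernel of ∂_k) / (image of ∂_{k+1}):

  H_0: rank C_0 − rank ∂_1 = 10 − 9 = 1, and the invariant factors of ∂_1 are all 1, so H_0 = Z.
  H_1: rank ker ∂_1 − rank ∂_2 = (30 − 9) − 20 = 1, and ∂_2 has invariant factor 2 > 1, so H_1 = Z ⊕ Z_2.
  H_2: rank ker ∂_2 − rank ∂_3 = (20 − 20) − 0 = 0, and there is no ∂_3, so H_2 = 0.

(K is a triangulation of the Klein bottle.)

H_0 ≅ Z,  H_1 ≅ Z ⊕ Z_2,  H_2 = 0.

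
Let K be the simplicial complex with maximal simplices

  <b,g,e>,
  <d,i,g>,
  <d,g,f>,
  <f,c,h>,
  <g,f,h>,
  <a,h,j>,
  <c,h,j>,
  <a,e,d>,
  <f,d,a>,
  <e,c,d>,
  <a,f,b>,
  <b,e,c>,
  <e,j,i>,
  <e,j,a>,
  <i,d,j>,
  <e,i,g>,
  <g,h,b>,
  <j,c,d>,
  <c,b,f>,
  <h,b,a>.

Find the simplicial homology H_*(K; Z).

Fix the vertex order a < b < c < d < e < f < g < h < i < j and write every simplex with vertices in increasing order. Then dim K = 2 and the simplices of K are:

  0-simplices (10): a, b, c, d, e, f, g, h, i, j
  1-simplices (30): ab, ad, ae, af, ah, aj, bc, be, bf, bg, bh, cd, ce, cf, ch, cj, de, df, dg, di, dj, eg, ei, ej, fg, fh, gh, gi, hj, ij
  2-simplices (20): abf, abh, ade, adf, aej, ahj, bce, bcf, beg, bgh, cde, cdj, cfh, chj, dfg, dgi, dij, egi, eij, fgh

Hence C_0 ≅ Z^10, C_1 ≅ Z^30, C_2 ≅ Z^20.

Boundary ∂_1: C_1 → C_0 sends each edge [p,q] (with p < q) to q − p. For instance
  ∂aj = j − a.
The 10×30 boundary matrix has rank 9 and Smith normal form diag(1,1,1,1,1,1,1,1,1).

∂_2: C_2 → C_1 maps a triangle to the signed sum of its edges. For instance
  ∂ahj = hj − aj + ah,
  ∂cdj = dj − cj + cd.
The 30×20 boundary matrix has rank 20 and Smith normal form diag(1,1,1,1,1,1,1,1,1,1,1,1,1,1,1,1,1,1,1,2).

From H_k ≅ ker(∂_k) / im(∂_{k+1}) we obtain:

  H_0: rank C_0 − rank ∂_1 = 10 − 9 = 1, and the invariant factors of ∂_1 are all 1, so H_0 ≅ Z.
  H_1: rank ker ∂_1 − rank ∂_2 = (30 − 9) − 20 = 1, and ∂_2 has invariant factor 2 > 1, so H_1 ≅ Z ⊕ Z_2.
  H_2: rank ker ∂_2 − rank ∂_3 = (20 − 20) − 0 = 0, and there is no ∂_3, so H_2 ≅ 0.

H_0 ≅ Z,  H_1 ≅ Z ⊕ Z_2,  H_2 = 0.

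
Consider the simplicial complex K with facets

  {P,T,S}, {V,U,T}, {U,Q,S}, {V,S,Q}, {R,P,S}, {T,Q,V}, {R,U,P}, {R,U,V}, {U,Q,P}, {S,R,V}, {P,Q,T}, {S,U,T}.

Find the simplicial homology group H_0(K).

Order the vertices as P < Q < R < S < T < U < V. Listing each simplex with vertices in this order, K has dimension 2 with simplices:

  0-simplices (7): P, Q, R, S, T, U, V
  1-simplices (18): PQ, PR, PS, PT, PU, QS, QT, QU, QV, RS, RU, RV, ST, SU, SV, TU, TV, UV
  2-simplices (12): PQT, PQU, PRS, PRU, PST, QSU, QSV, QTV, RSV, RUV, STU, TUV

Hence C_0 ≅ Z^7, C_1 ≅ Z^18, C_2 ≅ Z^12.

∂_1: C_1 → C_0 maps an edge to its endpoints' difference, ∂[p,q] = q − p. For instance
  ∂TU = U − T.
This gives a 7×18 integer matrix of rank 6; reducing to Smith normal form yields diagonal entries (1,1,1,1,1,1).

Boundary ∂_2: C_2 → C_1 sends each 2-simplex [p,q,r] to [q,r] − [p,r] + [p,q]. For instance
  ∂PRS = RS − PS + PR,
  ∂TUV = UV − TV + TU.
This gives a 18×12 integer matrix of rank 12; reducing to Smith normal form yields diagonal entries (1,1,1,1,1,1,1,1,1,1,1,2).

Now H_k = ker ∂_k / im ∂_{k+1}, so:

  H_0: rank C_0 − rank ∂_1 = 7 − 6 = 1, and the invariant factors of ∂_1 are all 1, so H_0 ≅ Z.

H_0 ≅ Z.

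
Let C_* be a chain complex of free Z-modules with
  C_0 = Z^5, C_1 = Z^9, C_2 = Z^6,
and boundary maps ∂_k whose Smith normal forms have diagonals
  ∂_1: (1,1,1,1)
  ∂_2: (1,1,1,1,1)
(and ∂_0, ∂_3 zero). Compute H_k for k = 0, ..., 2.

H_0: b_0 = 5 − 0 − 4 = 1; torsion from ∂_1 factors > 1: none. So H_0 ≅ Z.
H_1: b_1 = 9 − 4 − 5 = 0; torsion from ∂_2 factors > 1: none. So H_1 ≅ 0.
H_2: b_2 = 6 − 5 − 0 = 1; torsion from ∂_3 factors > 1: none. So H_2 ≅ Z.

H_0 ≅ Z,  H_1 = 0,  H_2 ≅ Z.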